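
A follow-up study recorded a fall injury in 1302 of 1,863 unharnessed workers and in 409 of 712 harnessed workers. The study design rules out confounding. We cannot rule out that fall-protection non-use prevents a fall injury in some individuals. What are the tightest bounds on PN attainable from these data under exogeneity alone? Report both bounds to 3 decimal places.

p₁ = P(outcome | exposed) = 1302/1863 = 0.69887
p₀ = P(outcome | unexposed) = 409/712 = 0.57444
Under exogeneity alone the bounds on PN are max{0,(p₁−p₀)/p₁} ≤ PN ≤ min{1,(1−p₀)/p₁}.
  lower = (p₁ − p₀)/p₁ = 0.12443 / 0.69887 ≈ 0.1781
  upper = min{1, (1 − p₀)/p₁} = 0.42556 / 0.69887 ≈ 0.6089

0.178 ≤ PN ≤ 0.609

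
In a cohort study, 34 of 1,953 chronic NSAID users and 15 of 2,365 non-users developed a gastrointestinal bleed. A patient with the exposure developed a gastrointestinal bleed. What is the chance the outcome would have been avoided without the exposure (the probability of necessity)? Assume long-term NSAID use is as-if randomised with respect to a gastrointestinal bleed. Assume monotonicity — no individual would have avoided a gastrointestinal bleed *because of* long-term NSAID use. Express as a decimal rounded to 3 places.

p₁ = P(outcome | exposed) = 34/1953 = 0.017409
p₀ = P(outcome | unexposed) = 15/2365 = 0.0063425
Under exogeneity and monotonicity, PN = (p₁ − p₀) / p₁.
PN = (0.017409 − 0.0063425) / 0.017409 = 0.011067 / 0.017409 ≈ 0.6357

PN ≈ 0.636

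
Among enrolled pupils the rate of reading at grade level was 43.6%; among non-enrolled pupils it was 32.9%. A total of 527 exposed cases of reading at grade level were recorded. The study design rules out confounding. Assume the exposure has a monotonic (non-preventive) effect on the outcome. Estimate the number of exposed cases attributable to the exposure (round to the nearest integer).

p₁ = 0.436, p₀ = 0.329.
PN = (p₁ − p₀)/p₁ = (0.436 − 0.329) / 0.436 ≈ 0.24541.
Attributable cases ≈ PN × (exposed cases) = 0.24541 × 527 ≈ 129.33.

about 129 cases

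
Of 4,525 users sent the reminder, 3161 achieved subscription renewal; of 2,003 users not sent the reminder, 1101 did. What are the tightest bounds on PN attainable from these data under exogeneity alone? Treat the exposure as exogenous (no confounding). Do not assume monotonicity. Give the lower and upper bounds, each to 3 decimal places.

0.213 ≤ PN ≤ 0.645

p₁ = P(outcome | exposed) = 3161/4525 = 0.69856
p₀ = P(outcome | unexposed) = 1101/2003 = 0.54968
Under exogeneity alone the bounds on PN are max{0,(p₁−p₀)/p₁} ≤ PN ≤ min{1,(1−p₀)/p₁}.
  lower = (p₁ − p₀)/p₁ = 0.14889 / 0.69856 ≈ 0.2131
  upper = min{1, (1 − p₀)/p₁} = 0.45032 / 0.69856 ≈ 0.6446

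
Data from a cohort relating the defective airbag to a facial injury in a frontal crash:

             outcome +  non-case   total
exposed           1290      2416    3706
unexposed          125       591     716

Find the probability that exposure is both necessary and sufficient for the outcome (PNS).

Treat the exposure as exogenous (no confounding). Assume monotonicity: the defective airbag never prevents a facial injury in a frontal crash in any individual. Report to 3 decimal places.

PNS ≈ 0.174

p₁ = P(outcome | exposed) = 1290/3706 = 0.34808
p₀ = P(outcome | unexposed) = 125/716 = 0.17458
Under exogeneity and monotonicity, PNS = p₁ − p₀.
PNS = 0.34808 − 0.17458 = 0.1735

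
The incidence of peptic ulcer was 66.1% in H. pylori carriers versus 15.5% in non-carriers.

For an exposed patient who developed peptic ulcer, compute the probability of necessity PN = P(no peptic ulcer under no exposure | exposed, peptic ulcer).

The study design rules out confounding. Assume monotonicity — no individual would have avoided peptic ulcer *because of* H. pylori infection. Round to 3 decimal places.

PN ≈ 0.766

p₁ = 0.661, p₀ = 0.155.
Under exogeneity and monotonicity, PN = (p₁ − p₀) / p₁.
PN = (0.661 − 0.155) / 0.661 = 0.506 / 0.661 ≈ 0.7655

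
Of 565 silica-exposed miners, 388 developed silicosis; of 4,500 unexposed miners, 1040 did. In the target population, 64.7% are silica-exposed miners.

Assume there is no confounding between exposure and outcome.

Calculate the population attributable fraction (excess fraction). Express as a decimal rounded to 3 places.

p₁ = P(outcome | exposed) = 388/565 = 0.68673
p₀ = P(outcome | unexposed) = 1040/4500 = 0.23111
Overall risk P(Y=1) = π·p₁ + (1−π)·p₀ = 0.647×0.68673 + 0.353×0.23111 = 0.52589.
Under exogeneity, PAF = [P(Y=1) − p₀] / P(Y=1).
PAF = (0.52589 − 0.23111) / 0.52589 ≈ 0.5605

PAF ≈ 0.561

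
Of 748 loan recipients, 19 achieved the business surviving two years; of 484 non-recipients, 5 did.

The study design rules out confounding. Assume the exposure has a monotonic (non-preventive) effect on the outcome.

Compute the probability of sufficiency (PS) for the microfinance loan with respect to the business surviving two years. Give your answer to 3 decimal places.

p₁ = P(outcome | exposed) = 19/748 = 0.025401
p₀ = P(outcome | unexposed) = 5/484 = 0.010331
Under exogeneity and monotonicity, PS = (p₁ − p₀) / (1 − p₀).
PS = (0.025401 − 0.010331) / (1 − 0.010331) = 0.01507 / 0.98967 ≈ 0.0152

PS ≈ 0.015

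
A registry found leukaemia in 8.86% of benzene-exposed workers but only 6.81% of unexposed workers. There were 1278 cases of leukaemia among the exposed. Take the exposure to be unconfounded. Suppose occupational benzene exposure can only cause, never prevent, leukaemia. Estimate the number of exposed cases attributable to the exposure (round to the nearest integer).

p₁ = 0.0886, p₀ = 0.0681.
PN = (p₁ − p₀)/p₁ = (0.0886 − 0.0681) / 0.0886 ≈ 0.23138.
Attributable cases ≈ PN × (exposed cases) = 0.23138 × 1278 ≈ 295.70.

about 296 cases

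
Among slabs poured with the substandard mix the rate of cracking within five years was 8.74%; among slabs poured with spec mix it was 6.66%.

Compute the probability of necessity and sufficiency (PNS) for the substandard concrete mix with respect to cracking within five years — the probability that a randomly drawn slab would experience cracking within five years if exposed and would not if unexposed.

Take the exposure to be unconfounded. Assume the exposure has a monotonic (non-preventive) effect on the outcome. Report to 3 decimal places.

PNS ≈ 0.021

p₁ = 0.0874, p₀ = 0.0666.
Under exogeneity and monotonicity, PNS = p₁ − p₀.
PNS = 0.0874 − 0.0666 = 0.0208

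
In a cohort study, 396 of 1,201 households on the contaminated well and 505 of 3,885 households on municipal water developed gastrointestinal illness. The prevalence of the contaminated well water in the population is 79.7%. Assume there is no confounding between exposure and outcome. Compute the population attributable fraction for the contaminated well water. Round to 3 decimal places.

PAF ≈ 0.550

p₁ = P(outcome | exposed) = 396/1201 = 0.32973
p₀ = P(outcome | unexposed) = 505/3885 = 0.12999
Overall risk P(Y=1) = π·p₁ + (1−π)·p₀ = 0.797×0.32973 + 0.203×0.12999 = 0.28918.
Under exogeneity, PAF = [P(Y=1) − p₀] / P(Y=1).
PAF = (0.28918 − 0.12999) / 0.28918 ≈ 0.5505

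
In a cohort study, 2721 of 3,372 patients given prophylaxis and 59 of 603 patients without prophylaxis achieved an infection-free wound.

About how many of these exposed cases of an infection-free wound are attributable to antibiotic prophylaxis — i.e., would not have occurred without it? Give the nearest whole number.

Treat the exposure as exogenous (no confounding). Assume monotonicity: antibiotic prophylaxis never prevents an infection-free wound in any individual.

about 2391 cases

p₁ = P(outcome | exposed) = 2721/3372 = 0.80694
p₀ = P(outcome | unexposed) = 59/603 = 0.097844
PN = (p₁ − p₀)/p₁ = (0.80694 − 0.097844) / 0.80694 ≈ 0.87875.
Attributable cases ≈ PN × (exposed cases) = 0.87875 × 2721 ≈ 2391.07.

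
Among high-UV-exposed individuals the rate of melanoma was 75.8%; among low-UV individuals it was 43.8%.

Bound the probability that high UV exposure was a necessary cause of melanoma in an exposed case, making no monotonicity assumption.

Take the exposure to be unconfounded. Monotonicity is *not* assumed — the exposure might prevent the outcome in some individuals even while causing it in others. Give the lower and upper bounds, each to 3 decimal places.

0.422 ≤ PN ≤ 0.741

p₁ = 0.758, p₀ = 0.438.
Under exogeneity alone the bounds on PN are max{0,(p₁−p₀)/p₁} ≤ PN ≤ min{1,(1−p₀)/p₁}.
  lower = (p₁ − p₀)/p₁ = 0.32 / 0.758 ≈ 0.4222
  upper = min{1, (1 − p₀)/p₁} = 0.562 / 0.758 ≈ 0.7414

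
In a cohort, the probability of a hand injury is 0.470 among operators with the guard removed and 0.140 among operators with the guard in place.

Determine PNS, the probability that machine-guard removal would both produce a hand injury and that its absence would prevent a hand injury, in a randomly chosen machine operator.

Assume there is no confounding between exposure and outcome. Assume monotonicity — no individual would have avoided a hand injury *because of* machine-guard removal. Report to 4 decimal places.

PNS ≈ 0.3300

Let p₁ = 0.47, p₀ = 0.14.
Under exogeneity and monotonicity, PNS = p₁ − p₀.
PNS = 0.47 − 0.14 = 0.33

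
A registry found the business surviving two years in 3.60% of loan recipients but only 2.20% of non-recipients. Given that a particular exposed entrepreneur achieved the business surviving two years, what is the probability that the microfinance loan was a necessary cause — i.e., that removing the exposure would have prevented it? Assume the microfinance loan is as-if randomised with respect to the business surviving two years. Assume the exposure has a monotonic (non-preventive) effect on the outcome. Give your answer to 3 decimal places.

PN ≈ 0.389

p₁ = 0.036, p₀ = 0.022.
Under exogeneity and monotonicity, PN = (p₁ − p₀) / p₁.
PN = (0.036 − 0.022) / 0.036 = 0.014 / 0.036 ≈ 0.3889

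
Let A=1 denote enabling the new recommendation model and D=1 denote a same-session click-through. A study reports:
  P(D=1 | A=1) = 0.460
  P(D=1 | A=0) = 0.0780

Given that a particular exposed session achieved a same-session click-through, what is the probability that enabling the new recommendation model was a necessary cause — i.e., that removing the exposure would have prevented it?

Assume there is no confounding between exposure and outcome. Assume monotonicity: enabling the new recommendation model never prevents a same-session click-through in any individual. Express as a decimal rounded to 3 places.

Let p₁ = 0.46, p₀ = 0.078.
Under exogeneity and monotonicity, PN = (p₁ − p₀) / p₁.
PN = (0.46 − 0.078) / 0.46 = 0.382 / 0.46 ≈ 0.8304

PN ≈ 0.830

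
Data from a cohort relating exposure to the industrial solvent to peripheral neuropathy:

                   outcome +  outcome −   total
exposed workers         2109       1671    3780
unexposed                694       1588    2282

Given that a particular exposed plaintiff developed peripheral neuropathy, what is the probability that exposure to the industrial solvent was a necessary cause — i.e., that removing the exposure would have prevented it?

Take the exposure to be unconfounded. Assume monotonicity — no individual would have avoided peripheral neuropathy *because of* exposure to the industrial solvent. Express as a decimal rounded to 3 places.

PN ≈ 0.455

p₁ = P(outcome | exposed) = 2109/3780 = 0.55794
p₀ = P(outcome | unexposed) = 694/2282 = 0.30412
Under exogeneity and monotonicity, PN = (p₁ − p₀) / p₁.
PN = (0.55794 − 0.30412) / 0.55794 = 0.25382 / 0.55794 ≈ 0.4549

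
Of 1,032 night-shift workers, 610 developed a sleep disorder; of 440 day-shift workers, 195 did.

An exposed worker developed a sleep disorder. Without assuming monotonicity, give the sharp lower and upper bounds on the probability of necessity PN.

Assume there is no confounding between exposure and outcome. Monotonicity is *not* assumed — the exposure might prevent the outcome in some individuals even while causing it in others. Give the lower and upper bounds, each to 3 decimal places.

p₁ = P(outcome | exposed) = 610/1032 = 0.59109
p₀ = P(outcome | unexposed) = 195/440 = 0.44318
Under exogeneity alone the bounds on PN are max{0,(p₁−p₀)/p₁} ≤ PN ≤ min{1,(1−p₀)/p₁}.
  lower = (p₁ − p₀)/p₁ = 0.1479 / 0.59109 ≈ 0.2502
  upper = min{1, (1 − p₀)/p₁} = 0.55682 / 0.59109 ≈ 0.9420

0.250 ≤ PN ≤ 0.942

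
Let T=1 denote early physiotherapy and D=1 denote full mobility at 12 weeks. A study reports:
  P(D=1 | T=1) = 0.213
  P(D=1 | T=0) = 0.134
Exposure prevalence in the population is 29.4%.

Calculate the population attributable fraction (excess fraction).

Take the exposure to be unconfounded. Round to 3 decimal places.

Let p₁ = 0.213, p₀ = 0.134.
Overall risk P(Y=1) = π·p₁ + (1−π)·p₀ = 0.294×0.213 + 0.706×0.134 = 0.15723.
Under exogeneity, PAF = [P(Y=1) − p₀] / P(Y=1).
PAF = (0.15723 − 0.134) / 0.15723 ≈ 0.1477

PAF ≈ 0.148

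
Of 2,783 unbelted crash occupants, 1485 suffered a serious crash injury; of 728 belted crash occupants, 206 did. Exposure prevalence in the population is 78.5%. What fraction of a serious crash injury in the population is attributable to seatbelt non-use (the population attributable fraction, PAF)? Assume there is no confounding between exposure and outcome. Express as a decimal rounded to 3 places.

p₁ = P(outcome | exposed) = 1485/2783 = 0.5336
p₀ = P(outcome | unexposed) = 206/728 = 0.28297
Overall risk P(Y=1) = π·p₁ + (1−π)·p₀ = 0.785×0.5336 + 0.215×0.28297 = 0.47971.
Under exogeneity, PAF = [P(Y=1) − p₀] / P(Y=1).
PAF = (0.47971 − 0.28297) / 0.47971 ≈ 0.4101

PAF ≈ 0.410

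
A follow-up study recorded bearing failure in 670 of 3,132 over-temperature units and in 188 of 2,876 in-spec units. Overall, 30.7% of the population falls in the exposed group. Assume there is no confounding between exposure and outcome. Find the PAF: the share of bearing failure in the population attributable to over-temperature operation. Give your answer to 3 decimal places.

p₁ = P(outcome | exposed) = 670/3132 = 0.21392
p₀ = P(outcome | unexposed) = 188/2876 = 0.065369
Overall risk P(Y=1) = π·p₁ + (1−π)·p₀ = 0.307×0.21392 + 0.693×0.065369 = 0.11097.
Under exogeneity, PAF = [P(Y=1) − p₀] / P(Y=1).
PAF = (0.11097 − 0.065369) / 0.11097 ≈ 0.4110

PAF ≈ 0.411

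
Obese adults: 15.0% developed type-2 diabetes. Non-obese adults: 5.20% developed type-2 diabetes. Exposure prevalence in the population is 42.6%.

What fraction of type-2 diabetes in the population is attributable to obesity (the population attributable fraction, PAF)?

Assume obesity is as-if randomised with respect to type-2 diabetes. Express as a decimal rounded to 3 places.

PAF ≈ 0.445

p₁ = 0.15, p₀ = 0.052.
Overall risk P(Y=1) = π·p₁ + (1−π)·p₀ = 0.426×0.15 + 0.574×0.052 = 0.093748.
Under exogeneity, PAF = [P(Y=1) − p₀] / P(Y=1).
PAF = (0.093748 − 0.052) / 0.093748 ≈ 0.4453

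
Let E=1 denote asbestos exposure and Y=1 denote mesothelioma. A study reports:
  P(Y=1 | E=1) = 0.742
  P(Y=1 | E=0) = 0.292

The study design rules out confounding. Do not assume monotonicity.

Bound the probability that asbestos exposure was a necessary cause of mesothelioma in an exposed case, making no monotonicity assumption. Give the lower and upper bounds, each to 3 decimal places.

Let p₁ = 0.742, p₀ = 0.292.
Under exogeneity alone the bounds on PN are max{0,(p₁−p₀)/p₁} ≤ PN ≤ min{1,(1−p₀)/p₁}.
  lower = (p₁ − p₀)/p₁ = 0.45 / 0.742 ≈ 0.6065
  upper = min{1, (1 − p₀)/p₁} = 0.708 / 0.742 ≈ 0.9542

0.606 ≤ PN ≤ 0.954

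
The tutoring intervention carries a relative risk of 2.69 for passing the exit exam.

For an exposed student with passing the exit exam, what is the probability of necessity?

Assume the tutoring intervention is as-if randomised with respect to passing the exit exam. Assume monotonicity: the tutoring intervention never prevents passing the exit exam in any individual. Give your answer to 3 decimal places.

Under exogeneity and monotonicity, PN = (RR − 1) / RR = 1 − 1/RR.
PN = (2.69 − 1) / 2.69 = 1.69 / 2.69 ≈ 0.6283

PN ≈ 0.628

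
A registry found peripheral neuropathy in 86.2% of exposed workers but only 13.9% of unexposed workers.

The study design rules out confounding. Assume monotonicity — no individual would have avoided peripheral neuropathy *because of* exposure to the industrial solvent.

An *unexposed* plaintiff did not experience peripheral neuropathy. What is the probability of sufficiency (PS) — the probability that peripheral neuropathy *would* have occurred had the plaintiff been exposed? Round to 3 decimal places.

p₁ = 0.862, p₀ = 0.139.
Under exogeneity and monotonicity, PS = (p₁ − p₀) / (1 − p₀).
PS = (0.862 − 0.139) / (1 − 0.139) = 0.723 / 0.861 ≈ 0.8397

PS ≈ 0.840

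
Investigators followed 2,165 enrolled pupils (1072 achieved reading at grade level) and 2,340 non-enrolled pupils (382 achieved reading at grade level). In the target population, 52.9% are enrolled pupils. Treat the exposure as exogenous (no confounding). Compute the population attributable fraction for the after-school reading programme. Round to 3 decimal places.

p₁ = P(outcome | exposed) = 1072/2165 = 0.49515
p₀ = P(outcome | unexposed) = 382/2340 = 0.16325
Overall risk P(Y=1) = π·p₁ + (1−π)·p₀ = 0.529×0.49515 + 0.471×0.16325 = 0.33882.
Under exogeneity, PAF = [P(Y=1) − p₀] / P(Y=1).
PAF = (0.33882 − 0.16325) / 0.33882 ≈ 0.5182

PAF ≈ 0.518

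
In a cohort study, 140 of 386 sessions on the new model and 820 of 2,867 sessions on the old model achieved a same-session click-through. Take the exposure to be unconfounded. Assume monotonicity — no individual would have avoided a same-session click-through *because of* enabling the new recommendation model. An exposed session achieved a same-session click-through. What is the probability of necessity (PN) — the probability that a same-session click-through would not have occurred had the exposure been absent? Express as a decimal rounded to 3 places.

PN ≈ 0.211

p₁ = P(outcome | exposed) = 140/386 = 0.36269
p₀ = P(outcome | unexposed) = 820/2867 = 0.28601
Under exogeneity and monotonicity, PN = (p₁ − p₀) / p₁.
PN = (0.36269 − 0.28601) / 0.36269 = 0.076681 / 0.36269 ≈ 0.2114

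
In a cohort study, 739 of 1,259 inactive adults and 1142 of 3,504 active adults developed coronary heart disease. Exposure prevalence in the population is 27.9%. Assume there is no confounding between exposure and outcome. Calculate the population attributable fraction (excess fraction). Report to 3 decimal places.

PAF ≈ 0.183

p₁ = P(outcome | exposed) = 739/1259 = 0.58697
p₀ = P(outcome | unexposed) = 1142/3504 = 0.32591
Overall risk P(Y=1) = π·p₁ + (1−π)·p₀ = 0.279×0.58697 + 0.721×0.32591 = 0.39875.
Under exogeneity, PAF = [P(Y=1) − p₀] / P(Y=1).
PAF = (0.39875 − 0.32591) / 0.39875 ≈ 0.1827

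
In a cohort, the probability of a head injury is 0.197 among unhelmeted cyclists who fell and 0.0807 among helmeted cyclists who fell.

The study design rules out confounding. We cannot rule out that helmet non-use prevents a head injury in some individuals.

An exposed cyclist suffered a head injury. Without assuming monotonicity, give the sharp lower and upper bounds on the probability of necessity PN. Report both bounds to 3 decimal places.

Let p₁ = 0.197, p₀ = 0.0807.
Under exogeneity alone the bounds on PN are max{0,(p₁−p₀)/p₁} ≤ PN ≤ min{1,(1−p₀)/p₁}.
  lower = (p₁ − p₀)/p₁ = 0.1163 / 0.197 ≈ 0.5904
  upper = min{1, (1 − p₀)/p₁} = 0.9193 / 0.197 ≈ 4.6665 → capped at 1

0.590 ≤ PN ≤ 1.000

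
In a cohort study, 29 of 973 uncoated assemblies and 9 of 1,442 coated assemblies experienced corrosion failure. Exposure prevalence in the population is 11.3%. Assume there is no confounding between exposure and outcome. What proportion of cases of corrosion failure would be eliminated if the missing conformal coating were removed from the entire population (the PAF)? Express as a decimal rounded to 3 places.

PAF ≈ 0.299

p₁ = P(outcome | exposed) = 29/973 = 0.029805
p₀ = P(outcome | unexposed) = 9/1442 = 0.0062413
Overall risk P(Y=1) = π·p₁ + (1−π)·p₀ = 0.113×0.029805 + 0.887×0.0062413 = 0.008904.
Under exogeneity, PAF = [P(Y=1) − p₀] / P(Y=1).
PAF = (0.008904 − 0.0062413) / 0.008904 ≈ 0.2990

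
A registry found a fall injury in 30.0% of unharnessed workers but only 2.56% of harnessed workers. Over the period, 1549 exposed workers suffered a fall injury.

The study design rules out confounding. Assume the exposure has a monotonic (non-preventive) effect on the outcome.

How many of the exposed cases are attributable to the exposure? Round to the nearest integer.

about 1417 cases

p₁ = 0.3, p₀ = 0.0256.
PN = (p₁ − p₀)/p₁ = (0.3 − 0.0256) / 0.3 ≈ 0.91467.
Attributable cases ≈ PN × (exposed cases) = 0.91467 × 1549 ≈ 1416.82.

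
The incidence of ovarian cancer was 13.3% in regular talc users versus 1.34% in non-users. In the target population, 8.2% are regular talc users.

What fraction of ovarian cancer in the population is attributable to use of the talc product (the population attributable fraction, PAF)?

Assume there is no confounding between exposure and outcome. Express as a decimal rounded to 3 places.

PAF ≈ 0.423

p₁ = 0.133, p₀ = 0.0134.
Overall risk P(Y=1) = π·p₁ + (1−π)·p₀ = 0.082×0.133 + 0.918×0.0134 = 0.023207.
Under exogeneity, PAF = [P(Y=1) − p₀] / P(Y=1).
PAF = (0.023207 − 0.0134) / 0.023207 ≈ 0.4226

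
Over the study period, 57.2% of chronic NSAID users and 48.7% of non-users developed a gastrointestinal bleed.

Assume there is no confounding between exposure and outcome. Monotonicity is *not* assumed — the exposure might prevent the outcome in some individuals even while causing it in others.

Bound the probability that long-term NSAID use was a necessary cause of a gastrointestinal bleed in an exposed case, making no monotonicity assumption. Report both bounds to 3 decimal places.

0.149 ≤ PN ≤ 0.897

p₁ = 0.572, p₀ = 0.487.
Under exogeneity alone the bounds on PN are max{0,(p₁−p₀)/p₁} ≤ PN ≤ min{1,(1−p₀)/p₁}.
  lower = (p₁ − p₀)/p₁ = 0.085 / 0.572 ≈ 0.1486
  upper = min{1, (1 − p₀)/p₁} = 0.513 / 0.572 ≈ 0.8969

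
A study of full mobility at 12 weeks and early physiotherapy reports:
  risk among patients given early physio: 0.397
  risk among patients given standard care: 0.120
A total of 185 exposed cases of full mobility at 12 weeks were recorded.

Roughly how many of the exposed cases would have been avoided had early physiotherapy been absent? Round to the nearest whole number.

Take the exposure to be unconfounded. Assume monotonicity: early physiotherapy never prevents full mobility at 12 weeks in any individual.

about 129 cases

Let p₁ = 0.397, p₀ = 0.12.
PN = (p₁ − p₀)/p₁ = (0.397 − 0.12) / 0.397 ≈ 0.69773.
Attributable cases ≈ PN × (exposed cases) = 0.69773 × 185 ≈ 129.08.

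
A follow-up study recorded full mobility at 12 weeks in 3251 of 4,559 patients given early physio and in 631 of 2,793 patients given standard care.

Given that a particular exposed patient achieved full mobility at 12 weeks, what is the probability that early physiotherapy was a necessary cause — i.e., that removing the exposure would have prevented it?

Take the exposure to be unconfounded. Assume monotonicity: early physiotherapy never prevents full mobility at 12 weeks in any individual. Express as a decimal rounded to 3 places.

PN ≈ 0.683

p₁ = P(outcome | exposed) = 3251/4559 = 0.71309
p₀ = P(outcome | unexposed) = 631/2793 = 0.22592
Under exogeneity and monotonicity, PN = (p₁ − p₀) / p₁.
PN = (0.71309 − 0.22592) / 0.71309 = 0.48717 / 0.71309 ≈ 0.6832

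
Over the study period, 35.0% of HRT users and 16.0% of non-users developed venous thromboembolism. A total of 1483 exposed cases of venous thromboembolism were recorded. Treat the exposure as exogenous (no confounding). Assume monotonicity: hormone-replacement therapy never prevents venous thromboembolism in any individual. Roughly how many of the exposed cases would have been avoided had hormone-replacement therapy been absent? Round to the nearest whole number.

p₁ = 0.35, p₀ = 0.16.
PN = (p₁ − p₀)/p₁ = (0.35 − 0.16) / 0.35 ≈ 0.54286.
Attributable cases ≈ PN × (exposed cases) = 0.54286 × 1483 ≈ 805.06.

about 805 cases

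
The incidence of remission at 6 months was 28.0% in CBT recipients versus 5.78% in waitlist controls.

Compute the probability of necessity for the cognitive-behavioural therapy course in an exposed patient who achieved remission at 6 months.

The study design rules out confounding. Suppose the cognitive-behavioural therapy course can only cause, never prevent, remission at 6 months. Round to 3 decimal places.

PN ≈ 0.794

p₁ = 0.28, p₀ = 0.0578.
Under exogeneity and monotonicity, PN = (p₁ − p₀) / p₁.
PN = (0.28 − 0.0578) / 0.28 = 0.2222 / 0.28 ≈ 0.7936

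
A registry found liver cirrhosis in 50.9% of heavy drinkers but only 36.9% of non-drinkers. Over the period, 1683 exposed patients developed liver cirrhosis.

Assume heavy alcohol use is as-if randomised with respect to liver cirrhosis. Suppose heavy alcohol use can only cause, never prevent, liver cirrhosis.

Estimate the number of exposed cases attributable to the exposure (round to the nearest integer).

p₁ = 0.509, p₀ = 0.369.
PN = (p₁ − p₀)/p₁ = (0.509 − 0.369) / 0.509 ≈ 0.27505.
Attributable cases ≈ PN × (exposed cases) = 0.27505 × 1683 ≈ 462.91.

about 463 cases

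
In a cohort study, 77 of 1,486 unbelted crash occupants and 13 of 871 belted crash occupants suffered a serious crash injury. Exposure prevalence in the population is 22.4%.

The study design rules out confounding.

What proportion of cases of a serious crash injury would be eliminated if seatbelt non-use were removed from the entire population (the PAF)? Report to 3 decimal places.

p₁ = P(outcome | exposed) = 77/1486 = 0.051817
p₀ = P(outcome | unexposed) = 13/871 = 0.014925
Overall risk P(Y=1) = π·p₁ + (1−π)·p₀ = 0.224×0.051817 + 0.776×0.014925 = 0.023189.
Under exogeneity, PAF = [P(Y=1) − p₀] / P(Y=1).
PAF = (0.023189 − 0.014925) / 0.023189 ≈ 0.3564

PAF ≈ 0.356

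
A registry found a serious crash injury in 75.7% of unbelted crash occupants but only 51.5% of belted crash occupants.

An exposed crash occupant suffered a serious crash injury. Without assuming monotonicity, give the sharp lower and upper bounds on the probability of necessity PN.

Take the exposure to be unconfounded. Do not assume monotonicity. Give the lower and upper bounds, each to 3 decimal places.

0.320 ≤ PN ≤ 0.641

p₁ = 0.757, p₀ = 0.515.
Under exogeneity alone the bounds on PN are max{0,(p₁−p₀)/p₁} ≤ PN ≤ min{1,(1−p₀)/p₁}.
  lower = (p₁ − p₀)/p₁ = 0.242 / 0.757 ≈ 0.3197
  upper = min{1, (1 − p₀)/p₁} = 0.485 / 0.757 ≈ 0.6407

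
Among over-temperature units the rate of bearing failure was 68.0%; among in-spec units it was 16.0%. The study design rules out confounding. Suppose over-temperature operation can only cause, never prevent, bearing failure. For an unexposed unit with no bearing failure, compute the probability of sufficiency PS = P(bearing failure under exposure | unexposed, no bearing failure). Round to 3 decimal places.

PS ≈ 0.619

p₁ = 0.68, p₀ = 0.16.
Under exogeneity and monotonicity, PS = (p₁ − p₀) / (1 − p₀).
PS = (0.68 − 0.16) / (1 − 0.16) = 0.52 / 0.84 ≈ 0.6190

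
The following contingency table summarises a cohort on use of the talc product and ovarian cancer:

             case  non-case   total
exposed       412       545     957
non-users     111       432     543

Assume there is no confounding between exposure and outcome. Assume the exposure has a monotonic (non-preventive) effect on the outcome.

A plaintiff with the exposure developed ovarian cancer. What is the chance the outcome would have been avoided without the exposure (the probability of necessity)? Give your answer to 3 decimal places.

p₁ = P(outcome | exposed) = 412/957 = 0.43051
p₀ = P(outcome | unexposed) = 111/543 = 0.20442
Under exogeneity and monotonicity, PN = (p₁ − p₀) / p₁.
PN = (0.43051 − 0.20442) / 0.43051 = 0.22609 / 0.43051 ≈ 0.5252

PN ≈ 0.525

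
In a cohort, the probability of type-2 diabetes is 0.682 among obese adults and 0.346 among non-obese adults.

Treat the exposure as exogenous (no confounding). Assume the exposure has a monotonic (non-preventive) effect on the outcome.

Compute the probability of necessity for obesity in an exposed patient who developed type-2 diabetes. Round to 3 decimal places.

PN ≈ 0.493

Let p₁ = 0.682, p₀ = 0.346.
Under exogeneity and monotonicity, PN = (p₁ − p₀) / p₁.
PN = (0.682 − 0.346) / 0.682 = 0.336 / 0.682 ≈ 0.4927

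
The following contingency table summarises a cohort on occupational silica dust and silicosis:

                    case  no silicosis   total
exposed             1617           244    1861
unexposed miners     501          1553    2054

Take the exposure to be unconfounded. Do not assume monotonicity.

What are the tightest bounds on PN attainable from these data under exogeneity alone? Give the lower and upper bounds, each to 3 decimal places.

p₁ = P(outcome | exposed) = 1617/1861 = 0.86889
p₀ = P(outcome | unexposed) = 501/2054 = 0.24391
Under exogeneity alone the bounds on PN are max{0,(p₁−p₀)/p₁} ≤ PN ≤ min{1,(1−p₀)/p₁}.
  lower = (p₁ − p₀)/p₁ = 0.62497 / 0.86889 ≈ 0.7193
  upper = min{1, (1 − p₀)/p₁} = 0.75609 / 0.86889 ≈ 0.8702

0.719 ≤ PN ≤ 0.870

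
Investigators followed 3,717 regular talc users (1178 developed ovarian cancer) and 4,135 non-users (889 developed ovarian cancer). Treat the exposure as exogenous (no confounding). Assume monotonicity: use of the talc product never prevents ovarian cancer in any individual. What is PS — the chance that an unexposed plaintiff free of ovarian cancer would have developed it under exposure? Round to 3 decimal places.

p₁ = P(outcome | exposed) = 1178/3717 = 0.31692
p₀ = P(outcome | unexposed) = 889/4135 = 0.21499
Under exogeneity and monotonicity, PS = (p₁ − p₀) / (1 − p₀).
PS = (0.31692 − 0.21499) / (1 − 0.21499) = 0.10193 / 0.78501 ≈ 0.1298

PS ≈ 0.130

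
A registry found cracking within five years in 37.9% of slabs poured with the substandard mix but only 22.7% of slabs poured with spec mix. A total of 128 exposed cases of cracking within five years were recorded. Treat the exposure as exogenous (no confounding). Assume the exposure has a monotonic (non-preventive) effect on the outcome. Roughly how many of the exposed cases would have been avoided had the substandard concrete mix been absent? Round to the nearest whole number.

p₁ = 0.379, p₀ = 0.227.
PN = (p₁ − p₀)/p₁ = (0.379 − 0.227) / 0.379 ≈ 0.40106.
Attributable cases ≈ PN × (exposed cases) = 0.40106 × 128 ≈ 51.34.

about 51 cases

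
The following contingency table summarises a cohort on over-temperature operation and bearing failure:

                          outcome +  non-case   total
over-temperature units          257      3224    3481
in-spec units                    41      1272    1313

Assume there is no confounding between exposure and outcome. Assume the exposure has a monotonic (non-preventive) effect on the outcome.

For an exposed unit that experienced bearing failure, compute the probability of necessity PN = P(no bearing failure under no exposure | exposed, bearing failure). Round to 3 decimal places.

PN ≈ 0.577

p₁ = P(outcome | exposed) = 257/3481 = 0.073829
p₀ = P(outcome | unexposed) = 41/1313 = 0.031226
Under exogeneity and monotonicity, PN = (p₁ − p₀) / p₁.
PN = (0.073829 − 0.031226) / 0.073829 = 0.042603 / 0.073829 ≈ 0.5770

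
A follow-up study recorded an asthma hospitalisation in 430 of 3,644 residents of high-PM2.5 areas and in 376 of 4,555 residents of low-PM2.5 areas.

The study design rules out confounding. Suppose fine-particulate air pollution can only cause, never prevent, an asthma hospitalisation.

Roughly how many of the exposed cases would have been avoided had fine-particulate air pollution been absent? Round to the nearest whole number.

about 129 cases

p₁ = P(outcome | exposed) = 430/3644 = 0.118
p₀ = P(outcome | unexposed) = 376/4555 = 0.082547
PN = (p₁ − p₀)/p₁ = (0.118 − 0.082547) / 0.118 ≈ 0.30047.
Attributable cases ≈ PN × (exposed cases) = 0.30047 × 430 ≈ 129.20.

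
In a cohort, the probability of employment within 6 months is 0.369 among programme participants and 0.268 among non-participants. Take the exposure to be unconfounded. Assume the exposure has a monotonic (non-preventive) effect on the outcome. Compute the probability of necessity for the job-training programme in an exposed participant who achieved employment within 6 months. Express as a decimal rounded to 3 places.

PN ≈ 0.274

Let p₁ = 0.369, p₀ = 0.268.
Under exogeneity and monotonicity, PN = (p₁ − p₀) / p₁.
PN = (0.369 − 0.268) / 0.369 = 0.101 / 0.369 ≈ 0.2737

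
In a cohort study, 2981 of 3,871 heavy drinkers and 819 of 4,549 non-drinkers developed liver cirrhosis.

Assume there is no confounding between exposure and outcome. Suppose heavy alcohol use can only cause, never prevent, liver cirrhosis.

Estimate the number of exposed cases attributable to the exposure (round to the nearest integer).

about 2284 cases

p₁ = P(outcome | exposed) = 2981/3871 = 0.77009
p₀ = P(outcome | unexposed) = 819/4549 = 0.18004
PN = (p₁ − p₀)/p₁ = (0.77009 − 0.18004) / 0.77009 ≈ 0.76621.
Attributable cases ≈ PN × (exposed cases) = 0.76621 × 2981 ≈ 2284.07.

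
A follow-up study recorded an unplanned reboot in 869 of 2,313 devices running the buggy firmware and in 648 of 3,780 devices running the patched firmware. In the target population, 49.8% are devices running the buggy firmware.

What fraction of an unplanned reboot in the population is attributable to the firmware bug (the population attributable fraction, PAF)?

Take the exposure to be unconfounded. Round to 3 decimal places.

p₁ = P(outcome | exposed) = 869/2313 = 0.3757
p₀ = P(outcome | unexposed) = 648/3780 = 0.17143
Overall risk P(Y=1) = π·p₁ + (1−π)·p₀ = 0.498×0.3757 + 0.502×0.17143 = 0.27316.
Under exogeneity, PAF = [P(Y=1) − p₀] / P(Y=1).
PAF = (0.27316 − 0.17143) / 0.27316 ≈ 0.3724

PAF ≈ 0.372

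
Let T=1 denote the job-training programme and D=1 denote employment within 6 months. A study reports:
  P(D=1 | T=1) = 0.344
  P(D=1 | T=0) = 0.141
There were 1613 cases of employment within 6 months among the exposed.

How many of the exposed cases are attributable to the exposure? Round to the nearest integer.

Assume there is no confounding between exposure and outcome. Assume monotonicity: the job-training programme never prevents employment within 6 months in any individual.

Let p₁ = 0.344, p₀ = 0.141.
PN = (p₁ − p₀)/p₁ = (0.344 − 0.141) / 0.344 ≈ 0.59012.
Attributable cases ≈ PN × (exposed cases) = 0.59012 × 1613 ≈ 951.86.

about 952 cases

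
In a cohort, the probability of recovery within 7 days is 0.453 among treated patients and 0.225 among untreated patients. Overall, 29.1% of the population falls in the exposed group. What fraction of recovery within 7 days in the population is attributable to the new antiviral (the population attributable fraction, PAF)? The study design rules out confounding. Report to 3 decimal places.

Let p₁ = 0.453, p₀ = 0.225.
Overall risk P(Y=1) = π·p₁ + (1−π)·p₀ = 0.291×0.453 + 0.709×0.225 = 0.29135.
Under exogeneity, PAF = [P(Y=1) − p₀] / P(Y=1).
PAF = (0.29135 − 0.225) / 0.29135 ≈ 0.2277

PAF ≈ 0.228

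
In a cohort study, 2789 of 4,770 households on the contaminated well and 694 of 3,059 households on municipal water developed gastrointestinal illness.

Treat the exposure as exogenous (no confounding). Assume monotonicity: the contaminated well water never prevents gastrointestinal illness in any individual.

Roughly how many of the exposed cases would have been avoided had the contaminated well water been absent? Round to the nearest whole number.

p₁ = P(outcome | exposed) = 2789/4770 = 0.5847
p₀ = P(outcome | unexposed) = 694/3059 = 0.22687
PN = (p₁ − p₀)/p₁ = (0.5847 − 0.22687) / 0.5847 ≈ 0.61198.
Attributable cases ≈ PN × (exposed cases) = 0.61198 × 2789 ≈ 1706.82.

about 1707 cases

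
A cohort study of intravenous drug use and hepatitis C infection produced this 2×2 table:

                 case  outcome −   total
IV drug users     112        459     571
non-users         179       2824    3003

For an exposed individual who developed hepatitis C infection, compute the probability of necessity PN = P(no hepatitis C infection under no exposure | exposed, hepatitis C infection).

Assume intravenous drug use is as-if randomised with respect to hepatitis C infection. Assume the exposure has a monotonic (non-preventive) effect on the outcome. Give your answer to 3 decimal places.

p₁ = P(outcome | exposed) = 112/571 = 0.19615
p₀ = P(outcome | unexposed) = 179/3003 = 0.059607
Under exogeneity and monotonicity, PN = (p₁ − p₀) / p₁.
PN = (0.19615 − 0.059607) / 0.19615 = 0.13654 / 0.19615 ≈ 0.6961

PN ≈ 0.696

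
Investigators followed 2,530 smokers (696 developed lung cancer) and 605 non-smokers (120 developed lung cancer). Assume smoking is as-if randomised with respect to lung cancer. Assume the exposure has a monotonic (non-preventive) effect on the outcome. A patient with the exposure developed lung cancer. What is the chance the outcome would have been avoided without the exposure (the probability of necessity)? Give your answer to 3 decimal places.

PN ≈ 0.279

p₁ = P(outcome | exposed) = 696/2530 = 0.2751
p₀ = P(outcome | unexposed) = 120/605 = 0.19835
Under exogeneity and monotonicity, PN = (p₁ − p₀) / p₁.
PN = (0.2751 − 0.19835) / 0.2751 = 0.076752 / 0.2751 ≈ 0.2790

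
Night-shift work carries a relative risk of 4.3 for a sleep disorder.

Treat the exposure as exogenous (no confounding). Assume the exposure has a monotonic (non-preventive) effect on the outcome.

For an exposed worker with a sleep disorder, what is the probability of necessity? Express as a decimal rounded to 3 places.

Under exogeneity and monotonicity, PN = (RR − 1) / RR = 1 − 1/RR.
PN = (4.3 − 1) / 4.3 = 3.3 / 4.3 ≈ 0.7674

PN ≈ 0.767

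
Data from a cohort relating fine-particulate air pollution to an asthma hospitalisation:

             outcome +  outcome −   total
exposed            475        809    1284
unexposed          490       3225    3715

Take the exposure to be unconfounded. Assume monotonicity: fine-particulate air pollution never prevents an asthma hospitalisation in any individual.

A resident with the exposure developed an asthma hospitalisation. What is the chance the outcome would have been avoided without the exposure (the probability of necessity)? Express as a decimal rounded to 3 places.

PN ≈ 0.643

p₁ = P(outcome | exposed) = 475/1284 = 0.36994
p₀ = P(outcome | unexposed) = 490/3715 = 0.1319
Under exogeneity and monotonicity, PN = (p₁ − p₀) / p₁.
PN = (0.36994 − 0.1319) / 0.36994 = 0.23804 / 0.36994 ≈ 0.6435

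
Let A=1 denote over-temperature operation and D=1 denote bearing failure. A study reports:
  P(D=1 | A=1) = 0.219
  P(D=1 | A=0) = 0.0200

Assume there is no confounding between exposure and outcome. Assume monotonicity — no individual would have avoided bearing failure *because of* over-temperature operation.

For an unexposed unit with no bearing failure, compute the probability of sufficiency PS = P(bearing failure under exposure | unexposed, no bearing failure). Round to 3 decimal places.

PS ≈ 0.203

Let p₁ = 0.219, p₀ = 0.02.
Under exogeneity and monotonicity, PS = (p₁ − p₀) / (1 − p₀).
PS = (0.219 − 0.02) / (1 − 0.02) = 0.199 / 0.98 ≈ 0.2031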